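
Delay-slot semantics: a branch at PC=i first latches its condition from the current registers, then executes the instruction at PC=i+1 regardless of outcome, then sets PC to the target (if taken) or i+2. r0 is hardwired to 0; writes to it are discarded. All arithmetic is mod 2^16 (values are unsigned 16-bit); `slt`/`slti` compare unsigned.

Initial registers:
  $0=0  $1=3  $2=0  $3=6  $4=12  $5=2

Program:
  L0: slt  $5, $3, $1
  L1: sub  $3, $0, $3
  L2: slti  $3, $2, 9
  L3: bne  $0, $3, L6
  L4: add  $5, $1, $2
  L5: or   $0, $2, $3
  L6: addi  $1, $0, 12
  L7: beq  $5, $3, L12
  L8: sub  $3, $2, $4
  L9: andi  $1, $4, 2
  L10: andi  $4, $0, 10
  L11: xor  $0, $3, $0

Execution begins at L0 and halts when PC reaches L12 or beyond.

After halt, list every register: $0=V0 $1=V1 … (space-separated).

$0=0 $1=0 $2=0 $3=65524 $4=0 $5=3

[0] slt  $5, $3, $1  →  {$0:0, $1:3, $2:0, $3:6, $4:12, $5:0}
[1] sub  $3, $0, $3  →  {$0:0, $1:3, $2:0, $3:65530, $4:12, $5:0}
[2] slti  $3, $2, 9  →  {$0:0, $1:3, $2:0, $3:1, $4:12, $5:0}
[3] bne  $0, $3, L6  →  {$0:0, $1:3, $2:0, $3:1, $4:12, $5:0}  ⟨branch taken⟩
[4] add  $5, $1, $2  →  {$0:0, $1:3, $2:0, $3:1, $4:12, $5:3}
[6] addi  $1, $0, 12  →  {$0:0, $1:12, $2:0, $3:1, $4:12, $5:3}
[7] beq  $5, $3, L12  →  {$0:0, $1:12, $2:0, $3:1, $4:12, $5:3}  ⟨branch fallthrough⟩
[8] sub  $3, $2, $4  →  {$0:0, $1:12, $2:0, $3:65524, $4:12, $5:3}
[9] andi  $1, $4, 2  →  {$0:0, $1:0, $2:0, $3:65524, $4:12, $5:3}
[10] andi  $4, $0, 10  →  {$0:0, $1:0, $2:0, $3:65524, $4:0, $5:3}
[11] xor  $0, $3, $0  →  {$0:0, $1:0, $2:0, $3:65524, $4:0, $5:3}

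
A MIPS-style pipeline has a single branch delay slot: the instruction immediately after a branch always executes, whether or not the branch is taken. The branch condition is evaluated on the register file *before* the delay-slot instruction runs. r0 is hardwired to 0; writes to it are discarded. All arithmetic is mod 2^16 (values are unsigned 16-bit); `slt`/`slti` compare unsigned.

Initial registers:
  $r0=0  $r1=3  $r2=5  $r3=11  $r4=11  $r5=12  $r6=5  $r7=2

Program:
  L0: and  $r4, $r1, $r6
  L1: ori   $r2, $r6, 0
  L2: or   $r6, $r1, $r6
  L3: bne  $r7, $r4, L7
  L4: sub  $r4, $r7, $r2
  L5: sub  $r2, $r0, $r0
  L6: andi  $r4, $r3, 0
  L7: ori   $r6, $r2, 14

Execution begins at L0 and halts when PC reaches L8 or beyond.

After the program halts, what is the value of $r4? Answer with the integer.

65533

PC=0  and  $r4, $r1, $r6     | $r0=0 $r1=3 $r2=5 $r3=11 $r4=1 $r5=12 $r6=5 $r7=2
PC=1  ori   $r2, $r6, 0      | $r0=0 $r1=3 $r2=5 $r3=11 $r4=1 $r5=12 $r6=5 $r7=2
PC=2  or   $r6, $r1, $r6     | $r0=0 $r1=3 $r2=5 $r3=11 $r4=1 $r5=12 $r6=7 $r7=2
PC=3  bne  $r7, $r4, L7      | $r0=0 $r1=3 $r2=5 $r3=11 $r4=1 $r5=12 $r6=7 $r7=2  [TAKEN]
PC=4  sub  $r4, $r7, $r2     | $r0=0 $r1=3 $r2=5 $r3=11 $r4=65533 $r5=12 $r6=7 $r7=2
PC=7  ori   $r6, $r2, 14     | $r0=0 $r1=3 $r2=5 $r3=11 $r4=65533 $r5=12 $r6=15 $r7=2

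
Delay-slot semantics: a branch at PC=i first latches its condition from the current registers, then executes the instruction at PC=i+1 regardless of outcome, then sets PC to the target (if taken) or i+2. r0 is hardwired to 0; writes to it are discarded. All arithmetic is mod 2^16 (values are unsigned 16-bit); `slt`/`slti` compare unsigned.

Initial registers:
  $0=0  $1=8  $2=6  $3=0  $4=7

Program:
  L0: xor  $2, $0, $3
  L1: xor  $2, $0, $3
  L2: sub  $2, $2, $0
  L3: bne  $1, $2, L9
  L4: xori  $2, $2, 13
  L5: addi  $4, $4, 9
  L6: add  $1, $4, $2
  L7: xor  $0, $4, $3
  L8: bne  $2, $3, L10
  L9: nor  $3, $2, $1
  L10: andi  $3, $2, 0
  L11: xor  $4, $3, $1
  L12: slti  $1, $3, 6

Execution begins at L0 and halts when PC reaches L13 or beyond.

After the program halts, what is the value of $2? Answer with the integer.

13

[0] xor  $2, $0, $3  →  {$0:0, $1:8, $2:0, $3:0, $4:7}
[1] xor  $2, $0, $3  →  {$0:0, $1:8, $2:0, $3:0, $4:7}
[2] sub  $2, $2, $0  →  {$0:0, $1:8, $2:0, $3:0, $4:7}
[3] bne  $1, $2, L9  →  {$0:0, $1:8, $2:0, $3:0, $4:7}  ⟨branch taken⟩
[4] xori  $2, $2, 13  →  {$0:0, $1:8, $2:13, $3:0, $4:7}
[9] nor  $3, $2, $1  →  {$0:0, $1:8, $2:13, $3:65522, $4:7}
[10] andi  $3, $2, 0  →  {$0:0, $1:8, $2:13, $3:0, $4:7}
[11] xor  $4, $3, $1  →  {$0:0, $1:8, $2:13, $3:0, $4:8}
[12] slti  $1, $3, 6  →  {$0:0, $1:1, $2:13, $3:0, $4:8}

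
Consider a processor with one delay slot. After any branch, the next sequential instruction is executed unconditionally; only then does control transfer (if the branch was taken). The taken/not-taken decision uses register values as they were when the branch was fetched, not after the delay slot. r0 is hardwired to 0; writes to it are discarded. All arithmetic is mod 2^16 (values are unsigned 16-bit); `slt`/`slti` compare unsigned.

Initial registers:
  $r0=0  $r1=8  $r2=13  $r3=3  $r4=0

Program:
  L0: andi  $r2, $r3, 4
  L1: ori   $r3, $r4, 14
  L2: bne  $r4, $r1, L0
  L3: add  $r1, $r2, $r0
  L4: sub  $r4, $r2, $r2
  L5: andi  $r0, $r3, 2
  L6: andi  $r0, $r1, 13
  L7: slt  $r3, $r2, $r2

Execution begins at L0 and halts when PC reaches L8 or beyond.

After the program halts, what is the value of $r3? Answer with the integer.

0

PC=0  andi  $r2, $r3, 4      | $r0=0 $r1=8 $r2=0 $r3=3 $r4=0
PC=1  ori   $r3, $r4, 14     | $r0=0 $r1=8 $r2=0 $r3=14 $r4=0
PC=2  bne  $r4, $r1, L0      | $r0=0 $r1=8 $r2=0 $r3=14 $r4=0  [TAKEN]
PC=3  add  $r1, $r2, $r0     | $r0=0 $r1=0 $r2=0 $r3=14 $r4=0
PC=0  andi  $r2, $r3, 4      | $r0=0 $r1=0 $r2=4 $r3=14 $r4=0
PC=1  ori   $r3, $r4, 14     | $r0=0 $r1=0 $r2=4 $r3=14 $r4=0
PC=2  bne  $r4, $r1, L0      | $r0=0 $r1=0 $r2=4 $r3=14 $r4=0  [not taken]
PC=3  add  $r1, $r2, $r0     | $r0=0 $r1=4 $r2=4 $r3=14 $r4=0
PC=4  sub  $r4, $r2, $r2     | $r0=0 $r1=4 $r2=4 $r3=14 $r4=0
PC=5  andi  $r0, $r3, 2      | $r0=0 $r1=4 $r2=4 $r3=14 $r4=0
PC=6  andi  $r0, $r1, 13     | $r0=0 $r1=4 $r2=4 $r3=14 $r4=0
PC=7  slt  $r3, $r2, $r2     | $r0=0 $r1=4 $r2=4 $r3=0 $r4=0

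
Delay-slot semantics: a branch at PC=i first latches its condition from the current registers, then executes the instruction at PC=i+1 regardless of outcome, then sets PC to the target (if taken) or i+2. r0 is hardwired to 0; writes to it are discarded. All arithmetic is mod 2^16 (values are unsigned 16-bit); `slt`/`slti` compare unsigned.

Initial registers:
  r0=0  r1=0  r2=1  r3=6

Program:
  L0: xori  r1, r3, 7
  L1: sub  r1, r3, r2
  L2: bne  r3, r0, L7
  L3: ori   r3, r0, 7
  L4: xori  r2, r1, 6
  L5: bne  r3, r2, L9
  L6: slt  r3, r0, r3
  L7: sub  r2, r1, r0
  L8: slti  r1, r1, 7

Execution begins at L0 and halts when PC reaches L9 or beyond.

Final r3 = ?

PC=0  xori  r1, r3, 7        | r0=0 r1=1 r2=1 r3=6
PC=1  sub  r1, r3, r2        | r0=0 r1=5 r2=1 r3=6
PC=2  bne  r3, r0, L7        | r0=0 r1=5 r2=1 r3=6  [TAKEN]
PC=3  ori   r3, r0, 7        | r0=0 r1=5 r2=1 r3=7
PC=7  sub  r2, r1, r0        | r0=0 r1=5 r2=5 r3=7
PC=8  slti  r1, r1, 7        | r0=0 r1=1 r2=5 r3=7

7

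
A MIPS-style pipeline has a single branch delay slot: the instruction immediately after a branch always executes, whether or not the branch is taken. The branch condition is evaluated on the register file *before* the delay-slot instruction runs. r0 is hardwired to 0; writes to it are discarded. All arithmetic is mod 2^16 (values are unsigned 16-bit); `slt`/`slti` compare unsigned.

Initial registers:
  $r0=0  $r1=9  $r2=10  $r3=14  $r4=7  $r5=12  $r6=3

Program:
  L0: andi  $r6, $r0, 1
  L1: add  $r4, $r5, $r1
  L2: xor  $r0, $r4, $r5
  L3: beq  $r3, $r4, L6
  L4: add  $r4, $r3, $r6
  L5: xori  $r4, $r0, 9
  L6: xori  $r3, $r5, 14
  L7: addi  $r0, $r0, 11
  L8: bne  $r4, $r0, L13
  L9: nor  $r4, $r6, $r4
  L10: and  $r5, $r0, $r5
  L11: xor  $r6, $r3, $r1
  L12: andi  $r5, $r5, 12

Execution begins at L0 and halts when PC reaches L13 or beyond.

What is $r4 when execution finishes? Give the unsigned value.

65526

#0 andi  $r6, $r0, 1 ; 0/9/10/14/7/12/0
#1 add  $r4, $r5, $r1 ; 0/9/10/14/21/12/0
#2 xor  $r0, $r4, $r5 ; 0/9/10/14/21/12/0
#3 beq  $r3, $r4, L6 ; 0/9/10/14/21/12/0 ; →fallthru
#4 add  $r4, $r3, $r6 ; 0/9/10/14/14/12/0
#5 xori  $r4, $r0, 9 ; 0/9/10/14/9/12/0
#6 xori  $r3, $r5, 14 ; 0/9/10/2/9/12/0
#7 addi  $r0, $r0, 11 ; 0/9/10/2/9/12/0
#8 bne  $r4, $r0, L13 ; 0/9/10/2/9/12/0 ; →target
#9 nor  $r4, $r6, $r4 ; 0/9/10/2/65526/12/0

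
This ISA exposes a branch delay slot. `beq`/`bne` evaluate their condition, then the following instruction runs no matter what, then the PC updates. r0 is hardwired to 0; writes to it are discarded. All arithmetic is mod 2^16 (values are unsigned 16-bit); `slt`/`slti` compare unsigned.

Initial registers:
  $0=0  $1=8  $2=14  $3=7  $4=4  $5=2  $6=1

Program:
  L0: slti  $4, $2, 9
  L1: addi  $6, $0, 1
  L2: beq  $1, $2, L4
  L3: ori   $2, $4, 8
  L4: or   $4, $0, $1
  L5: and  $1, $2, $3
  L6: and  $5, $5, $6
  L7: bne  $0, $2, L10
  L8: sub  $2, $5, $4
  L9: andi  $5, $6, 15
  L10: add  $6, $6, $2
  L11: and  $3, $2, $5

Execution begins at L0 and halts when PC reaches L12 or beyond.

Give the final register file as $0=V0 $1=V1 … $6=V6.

$0=0 $1=0 $2=65528 $3=0 $4=8 $5=0 $6=65529

#0 slti  $4, $2, 9 ; 0/8/14/7/0/2/1
#1 addi  $6, $0, 1 ; 0/8/14/7/0/2/1
#2 beq  $1, $2, L4 ; 0/8/14/7/0/2/1 ; →fallthru
#3 ori   $2, $4, 8 ; 0/8/8/7/0/2/1
#4 or   $4, $0, $1 ; 0/8/8/7/8/2/1
#5 and  $1, $2, $3 ; 0/0/8/7/8/2/1
#6 and  $5, $5, $6 ; 0/0/8/7/8/0/1
#7 bne  $0, $2, L10 ; 0/0/8/7/8/0/1 ; →target
#8 sub  $2, $5, $4 ; 0/0/65528/7/8/0/1
#10 add  $6, $6, $2 ; 0/0/65528/7/8/0/65529
#11 and  $3, $2, $5 ; 0/0/65528/0/8/0/65529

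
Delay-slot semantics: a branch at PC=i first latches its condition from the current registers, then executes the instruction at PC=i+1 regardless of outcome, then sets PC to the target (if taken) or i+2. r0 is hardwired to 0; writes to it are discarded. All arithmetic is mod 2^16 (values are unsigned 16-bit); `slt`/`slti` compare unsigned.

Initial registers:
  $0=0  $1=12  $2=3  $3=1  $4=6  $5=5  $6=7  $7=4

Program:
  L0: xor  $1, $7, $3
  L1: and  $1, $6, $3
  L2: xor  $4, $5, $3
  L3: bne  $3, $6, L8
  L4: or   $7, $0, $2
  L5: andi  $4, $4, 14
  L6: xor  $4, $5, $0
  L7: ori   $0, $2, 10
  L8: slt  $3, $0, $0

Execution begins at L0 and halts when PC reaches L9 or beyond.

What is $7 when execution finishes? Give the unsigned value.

#0 xor  $1, $7, $3 ; 0/5/3/1/6/5/7/4
#1 and  $1, $6, $3 ; 0/1/3/1/6/5/7/4
#2 xor  $4, $5, $3 ; 0/1/3/1/4/5/7/4
#3 bne  $3, $6, L8 ; 0/1/3/1/4/5/7/4 ; →target
#4 or   $7, $0, $2 ; 0/1/3/1/4/5/7/3
#8 slt  $3, $0, $0 ; 0/1/3/0/4/5/7/3

3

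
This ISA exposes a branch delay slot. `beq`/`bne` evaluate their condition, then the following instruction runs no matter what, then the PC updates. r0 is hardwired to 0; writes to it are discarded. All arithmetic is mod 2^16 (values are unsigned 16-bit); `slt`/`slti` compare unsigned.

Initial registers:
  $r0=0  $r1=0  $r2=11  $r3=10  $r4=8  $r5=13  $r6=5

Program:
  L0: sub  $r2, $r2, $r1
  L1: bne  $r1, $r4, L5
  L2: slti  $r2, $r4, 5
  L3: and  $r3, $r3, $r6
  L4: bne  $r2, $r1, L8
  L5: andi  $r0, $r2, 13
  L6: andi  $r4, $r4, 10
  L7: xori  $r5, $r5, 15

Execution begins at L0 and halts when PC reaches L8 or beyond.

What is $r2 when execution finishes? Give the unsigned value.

0

#0 sub  $r2, $r2, $r1 ; 0/0/11/10/8/13/5
#1 bne  $r1, $r4, L5 ; 0/0/11/10/8/13/5 ; →target
#2 slti  $r2, $r4, 5 ; 0/0/0/10/8/13/5
#5 andi  $r0, $r2, 13 ; 0/0/0/10/8/13/5
#6 andi  $r4, $r4, 10 ; 0/0/0/10/8/13/5
#7 xori  $r5, $r5, 15 ; 0/0/0/10/8/2/5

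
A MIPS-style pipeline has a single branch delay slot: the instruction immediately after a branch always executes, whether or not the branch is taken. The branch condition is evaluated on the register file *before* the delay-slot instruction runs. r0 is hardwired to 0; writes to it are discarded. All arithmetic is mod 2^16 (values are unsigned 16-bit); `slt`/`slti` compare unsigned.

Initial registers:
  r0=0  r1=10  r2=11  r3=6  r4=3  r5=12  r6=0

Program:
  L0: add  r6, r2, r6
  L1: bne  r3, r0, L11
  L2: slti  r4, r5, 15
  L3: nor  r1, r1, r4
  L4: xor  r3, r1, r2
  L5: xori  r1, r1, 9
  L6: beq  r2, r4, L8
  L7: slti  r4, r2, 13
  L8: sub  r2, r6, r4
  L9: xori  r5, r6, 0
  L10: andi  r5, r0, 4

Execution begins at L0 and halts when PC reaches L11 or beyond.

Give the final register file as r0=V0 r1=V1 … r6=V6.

  step pc=0: add  r6, r2, r6  regs=(0,10,11,6,3,12,11)
  step pc=1: bne  r3, r0, L11  cond=T  regs=(0,10,11,6,3,12,11)
  step pc=2: slti  r4, r5, 15  regs=(0,10,11,6,1,12,11)

r0=0 r1=10 r2=11 r3=6 r4=1 r5=12 r6=11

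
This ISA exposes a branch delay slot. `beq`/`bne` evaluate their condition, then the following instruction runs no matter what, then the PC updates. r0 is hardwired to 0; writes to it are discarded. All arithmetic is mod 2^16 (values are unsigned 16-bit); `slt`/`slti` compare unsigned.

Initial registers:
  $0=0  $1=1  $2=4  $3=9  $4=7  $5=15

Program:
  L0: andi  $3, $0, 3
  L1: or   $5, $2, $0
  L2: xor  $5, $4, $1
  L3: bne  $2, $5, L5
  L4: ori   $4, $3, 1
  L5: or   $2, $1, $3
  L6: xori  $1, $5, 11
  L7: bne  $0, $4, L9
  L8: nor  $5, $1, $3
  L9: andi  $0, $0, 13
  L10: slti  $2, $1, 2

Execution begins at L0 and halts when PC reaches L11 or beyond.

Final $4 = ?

[0] andi  $3, $0, 3  →  {$0:0, $1:1, $2:4, $3:0, $4:7, $5:15}
[1] or   $5, $2, $0  →  {$0:0, $1:1, $2:4, $3:0, $4:7, $5:4}
[2] xor  $5, $4, $1  →  {$0:0, $1:1, $2:4, $3:0, $4:7, $5:6}
[3] bne  $2, $5, L5  →  {$0:0, $1:1, $2:4, $3:0, $4:7, $5:6}  ⟨branch taken⟩
[4] ori   $4, $3, 1  →  {$0:0, $1:1, $2:4, $3:0, $4:1, $5:6}
[5] or   $2, $1, $3  →  {$0:0, $1:1, $2:1, $3:0, $4:1, $5:6}
[6] xori  $1, $5, 11  →  {$0:0, $1:13, $2:1, $3:0, $4:1, $5:6}
[7] bne  $0, $4, L9  →  {$0:0, $1:13, $2:1, $3:0, $4:1, $5:6}  ⟨branch taken⟩
[8] nor  $5, $1, $3  →  {$0:0, $1:13, $2:1, $3:0, $4:1, $5:65522}
[9] andi  $0, $0, 13  →  {$0:0, $1:13, $2:1, $3:0, $4:1, $5:65522}
[10] slti  $2, $1, 2  →  {$0:0, $1:13, $2:0, $3:0, $4:1, $5:65522}

1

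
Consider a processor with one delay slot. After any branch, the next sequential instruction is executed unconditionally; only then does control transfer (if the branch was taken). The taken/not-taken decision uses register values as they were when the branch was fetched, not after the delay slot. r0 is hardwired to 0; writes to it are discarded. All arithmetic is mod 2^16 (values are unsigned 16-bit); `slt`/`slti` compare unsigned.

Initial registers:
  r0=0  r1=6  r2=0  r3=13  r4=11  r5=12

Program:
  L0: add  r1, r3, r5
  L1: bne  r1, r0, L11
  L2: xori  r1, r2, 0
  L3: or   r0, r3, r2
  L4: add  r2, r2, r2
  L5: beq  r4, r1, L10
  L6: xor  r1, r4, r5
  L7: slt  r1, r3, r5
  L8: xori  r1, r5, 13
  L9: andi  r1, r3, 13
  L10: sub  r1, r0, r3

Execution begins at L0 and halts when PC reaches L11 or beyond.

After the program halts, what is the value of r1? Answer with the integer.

#0 add  r1, r3, r5 ; 0/25/0/13/11/12
#1 bne  r1, r0, L11 ; 0/25/0/13/11/12 ; →target
#2 xori  r1, r2, 0 ; 0/0/0/13/11/12

0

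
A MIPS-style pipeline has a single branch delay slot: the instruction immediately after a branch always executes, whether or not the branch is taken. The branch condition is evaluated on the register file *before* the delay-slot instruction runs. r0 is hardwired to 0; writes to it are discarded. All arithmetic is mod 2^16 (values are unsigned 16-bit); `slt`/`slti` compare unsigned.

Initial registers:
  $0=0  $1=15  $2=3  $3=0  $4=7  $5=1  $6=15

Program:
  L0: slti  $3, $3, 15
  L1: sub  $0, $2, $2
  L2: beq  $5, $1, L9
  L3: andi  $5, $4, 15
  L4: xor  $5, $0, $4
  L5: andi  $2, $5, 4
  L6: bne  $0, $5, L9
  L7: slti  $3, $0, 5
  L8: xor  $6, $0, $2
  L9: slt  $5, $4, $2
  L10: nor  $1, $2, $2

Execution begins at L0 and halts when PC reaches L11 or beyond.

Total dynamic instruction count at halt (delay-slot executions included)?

#0 slti  $3, $3, 15 ; 0/15/3/1/7/1/15
#1 sub  $0, $2, $2 ; 0/15/3/1/7/1/15
#2 beq  $5, $1, L9 ; 0/15/3/1/7/1/15 ; →fallthru
#3 andi  $5, $4, 15 ; 0/15/3/1/7/7/15
#4 xor  $5, $0, $4 ; 0/15/3/1/7/7/15
#5 andi  $2, $5, 4 ; 0/15/4/1/7/7/15
#6 bne  $0, $5, L9 ; 0/15/4/1/7/7/15 ; →target
#7 slti  $3, $0, 5 ; 0/15/4/1/7/7/15
#9 slt  $5, $4, $2 ; 0/15/4/1/7/0/15
#10 nor  $1, $2, $2 ; 0/65531/4/1/7/0/15

10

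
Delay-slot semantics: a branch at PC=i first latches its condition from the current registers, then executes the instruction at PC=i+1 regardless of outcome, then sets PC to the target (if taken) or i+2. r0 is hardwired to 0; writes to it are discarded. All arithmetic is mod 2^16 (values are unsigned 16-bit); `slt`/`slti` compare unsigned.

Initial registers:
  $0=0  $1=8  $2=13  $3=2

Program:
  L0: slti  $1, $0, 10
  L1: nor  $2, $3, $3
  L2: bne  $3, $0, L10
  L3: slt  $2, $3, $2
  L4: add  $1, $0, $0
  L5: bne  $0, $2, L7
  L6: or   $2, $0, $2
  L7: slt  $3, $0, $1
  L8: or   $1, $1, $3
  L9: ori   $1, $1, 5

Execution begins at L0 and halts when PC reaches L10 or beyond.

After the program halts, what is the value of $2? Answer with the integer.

1

  step pc=0: slti  $1, $0, 10  regs=(0,1,13,2)
  step pc=1: nor  $2, $3, $3  regs=(0,1,65533,2)
  step pc=2: bne  $3, $0, L10  cond=T  regs=(0,1,65533,2)
  step pc=3: slt  $2, $3, $2  regs=(0,1,1,2)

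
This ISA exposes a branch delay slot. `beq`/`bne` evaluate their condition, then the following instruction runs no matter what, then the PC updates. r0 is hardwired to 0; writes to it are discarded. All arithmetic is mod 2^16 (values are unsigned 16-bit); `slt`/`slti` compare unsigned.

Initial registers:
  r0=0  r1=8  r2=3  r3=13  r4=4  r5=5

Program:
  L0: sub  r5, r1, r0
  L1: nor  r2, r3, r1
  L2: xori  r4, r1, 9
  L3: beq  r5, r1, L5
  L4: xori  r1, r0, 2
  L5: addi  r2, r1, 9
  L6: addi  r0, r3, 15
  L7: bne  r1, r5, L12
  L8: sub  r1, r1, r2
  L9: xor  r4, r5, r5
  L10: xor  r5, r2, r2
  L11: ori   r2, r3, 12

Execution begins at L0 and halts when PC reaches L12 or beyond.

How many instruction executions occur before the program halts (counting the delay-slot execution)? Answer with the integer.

#0 sub  r5, r1, r0 ; 0/8/3/13/4/8
#1 nor  r2, r3, r1 ; 0/8/65522/13/4/8
#2 xori  r4, r1, 9 ; 0/8/65522/13/1/8
#3 beq  r5, r1, L5 ; 0/8/65522/13/1/8 ; →target
#4 xori  r1, r0, 2 ; 0/2/65522/13/1/8
#5 addi  r2, r1, 9 ; 0/2/11/13/1/8
#6 addi  r0, r3, 15 ; 0/2/11/13/1/8
#7 bne  r1, r5, L12 ; 0/2/11/13/1/8 ; →target
#8 sub  r1, r1, r2 ; 0/65527/11/13/1/8

9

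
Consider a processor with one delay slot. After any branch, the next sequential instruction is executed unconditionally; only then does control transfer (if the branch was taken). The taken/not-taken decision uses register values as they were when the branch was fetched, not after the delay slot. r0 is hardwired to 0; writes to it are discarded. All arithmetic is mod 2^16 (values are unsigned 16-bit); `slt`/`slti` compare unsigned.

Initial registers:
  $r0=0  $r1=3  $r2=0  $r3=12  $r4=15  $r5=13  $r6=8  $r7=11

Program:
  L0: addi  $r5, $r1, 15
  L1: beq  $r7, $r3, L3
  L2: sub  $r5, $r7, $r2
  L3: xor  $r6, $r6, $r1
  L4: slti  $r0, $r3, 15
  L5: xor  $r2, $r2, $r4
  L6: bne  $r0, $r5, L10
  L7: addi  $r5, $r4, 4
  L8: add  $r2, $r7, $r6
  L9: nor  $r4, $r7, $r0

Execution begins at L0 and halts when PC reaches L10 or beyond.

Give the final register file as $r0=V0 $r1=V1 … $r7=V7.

$r0=0 $r1=3 $r2=15 $r3=12 $r4=15 $r5=19 $r6=11 $r7=11

  step pc=0: addi  $r5, $r1, 15  regs=(0,3,0,12,15,18,8,11)
  step pc=1: beq  $r7, $r3, L3  cond=F  regs=(0,3,0,12,15,18,8,11)
  step pc=2: sub  $r5, $r7, $r2  regs=(0,3,0,12,15,11,8,11)
  step pc=3: xor  $r6, $r6, $r1  regs=(0,3,0,12,15,11,11,11)
  step pc=4: slti  $r0, $r3, 15  regs=(0,3,0,12,15,11,11,11)
  step pc=5: xor  $r2, $r2, $r4  regs=(0,3,15,12,15,11,11,11)
  step pc=6: bne  $r0, $r5, L10  cond=T  regs=(0,3,15,12,15,11,11,11)
  step pc=7: addi  $r5, $r4, 4  regs=(0,3,15,12,15,19,11,11)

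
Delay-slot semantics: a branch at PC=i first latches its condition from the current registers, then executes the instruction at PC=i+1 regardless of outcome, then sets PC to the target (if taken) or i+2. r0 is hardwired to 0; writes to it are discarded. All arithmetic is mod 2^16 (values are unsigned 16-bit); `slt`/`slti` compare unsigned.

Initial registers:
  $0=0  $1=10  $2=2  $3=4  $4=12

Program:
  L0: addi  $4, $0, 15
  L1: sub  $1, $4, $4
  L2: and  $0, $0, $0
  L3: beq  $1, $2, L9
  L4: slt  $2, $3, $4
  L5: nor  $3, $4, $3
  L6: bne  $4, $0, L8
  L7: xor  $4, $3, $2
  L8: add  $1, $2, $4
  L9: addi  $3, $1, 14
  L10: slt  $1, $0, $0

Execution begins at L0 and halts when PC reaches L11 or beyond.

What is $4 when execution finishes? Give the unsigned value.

#0 addi  $4, $0, 15 ; 0/10/2/4/15
#1 sub  $1, $4, $4 ; 0/0/2/4/15
#2 and  $0, $0, $0 ; 0/0/2/4/15
#3 beq  $1, $2, L9 ; 0/0/2/4/15 ; →fallthru
#4 slt  $2, $3, $4 ; 0/0/1/4/15
#5 nor  $3, $4, $3 ; 0/0/1/65520/15
#6 bne  $4, $0, L8 ; 0/0/1/65520/15 ; →target
#7 xor  $4, $3, $2 ; 0/0/1/65520/65521
#8 add  $1, $2, $4 ; 0/65522/1/65520/65521
#9 addi  $3, $1, 14 ; 0/65522/1/0/65521
#10 slt  $1, $0, $0 ; 0/0/1/0/65521

65521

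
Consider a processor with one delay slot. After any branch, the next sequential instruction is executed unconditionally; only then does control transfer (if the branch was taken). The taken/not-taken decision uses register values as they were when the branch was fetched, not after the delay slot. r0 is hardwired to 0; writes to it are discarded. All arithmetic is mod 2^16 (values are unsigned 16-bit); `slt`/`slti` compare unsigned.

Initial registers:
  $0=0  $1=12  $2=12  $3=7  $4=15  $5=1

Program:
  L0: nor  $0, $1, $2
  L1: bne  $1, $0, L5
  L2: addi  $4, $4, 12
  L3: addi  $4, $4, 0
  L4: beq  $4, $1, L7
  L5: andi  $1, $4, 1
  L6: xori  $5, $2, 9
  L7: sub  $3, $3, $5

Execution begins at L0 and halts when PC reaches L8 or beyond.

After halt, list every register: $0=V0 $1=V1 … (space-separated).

$0=0 $1=1 $2=12 $3=2 $4=27 $5=5

[0] nor  $0, $1, $2  →  {$0:0, $1:12, $2:12, $3:7, $4:15, $5:1}
[1] bne  $1, $0, L5  →  {$0:0, $1:12, $2:12, $3:7, $4:15, $5:1}  ⟨branch taken⟩
[2] addi  $4, $4, 12  →  {$0:0, $1:12, $2:12, $3:7, $4:27, $5:1}
[5] andi  $1, $4, 1  →  {$0:0, $1:1, $2:12, $3:7, $4:27, $5:1}
[6] xori  $5, $2, 9  →  {$0:0, $1:1, $2:12, $3:7, $4:27, $5:5}
[7] sub  $3, $3, $5  →  {$0:0, $1:1, $2:12, $3:2, $4:27, $5:5}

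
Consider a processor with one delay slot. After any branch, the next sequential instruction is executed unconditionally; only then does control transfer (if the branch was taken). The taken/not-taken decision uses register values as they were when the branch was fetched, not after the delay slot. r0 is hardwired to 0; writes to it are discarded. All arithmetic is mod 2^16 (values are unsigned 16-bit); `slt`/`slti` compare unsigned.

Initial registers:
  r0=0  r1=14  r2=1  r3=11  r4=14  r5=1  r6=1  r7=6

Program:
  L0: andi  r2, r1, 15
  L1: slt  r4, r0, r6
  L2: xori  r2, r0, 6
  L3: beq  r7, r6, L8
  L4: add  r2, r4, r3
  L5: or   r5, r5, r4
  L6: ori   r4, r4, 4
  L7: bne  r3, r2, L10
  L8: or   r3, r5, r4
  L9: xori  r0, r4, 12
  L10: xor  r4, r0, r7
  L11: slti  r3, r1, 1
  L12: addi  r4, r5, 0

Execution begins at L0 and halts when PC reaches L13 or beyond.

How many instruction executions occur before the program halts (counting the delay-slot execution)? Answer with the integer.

#0 andi  r2, r1, 15 ; 0/14/14/11/14/1/1/6
#1 slt  r4, r0, r6 ; 0/14/14/11/1/1/1/6
#2 xori  r2, r0, 6 ; 0/14/6/11/1/1/1/6
#3 beq  r7, r6, L8 ; 0/14/6/11/1/1/1/6 ; →fallthru
#4 add  r2, r4, r3 ; 0/14/12/11/1/1/1/6
#5 or   r5, r5, r4 ; 0/14/12/11/1/1/1/6
#6 ori   r4, r4, 4 ; 0/14/12/11/5/1/1/6
#7 bne  r3, r2, L10 ; 0/14/12/11/5/1/1/6 ; →target
#8 or   r3, r5, r4 ; 0/14/12/5/5/1/1/6
#10 xor  r4, r0, r7 ; 0/14/12/5/6/1/1/6
#11 slti  r3, r1, 1 ; 0/14/12/0/6/1/1/6
#12 addi  r4, r5, 0 ; 0/14/12/0/1/1/1/6

12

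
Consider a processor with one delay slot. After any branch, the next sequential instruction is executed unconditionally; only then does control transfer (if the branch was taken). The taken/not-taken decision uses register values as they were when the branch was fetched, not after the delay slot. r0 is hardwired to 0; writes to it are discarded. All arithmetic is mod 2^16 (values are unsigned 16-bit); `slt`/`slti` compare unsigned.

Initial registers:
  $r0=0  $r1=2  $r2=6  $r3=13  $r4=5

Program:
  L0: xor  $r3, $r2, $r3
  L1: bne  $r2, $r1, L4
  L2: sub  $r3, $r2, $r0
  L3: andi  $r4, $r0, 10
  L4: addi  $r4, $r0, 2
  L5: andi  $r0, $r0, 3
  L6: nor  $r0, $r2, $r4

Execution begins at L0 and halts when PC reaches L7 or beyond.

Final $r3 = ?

  step pc=0: xor  $r3, $r2, $r3  regs=(0,2,6,11,5)
  step pc=1: bne  $r2, $r1, L4  cond=T  regs=(0,2,6,11,5)
  step pc=2: sub  $r3, $r2, $r0  regs=(0,2,6,6,5)
  step pc=4: addi  $r4, $r0, 2  regs=(0,2,6,6,2)
  step pc=5: andi  $r0, $r0, 3  regs=(0,2,6,6,2)
  step pc=6: nor  $r0, $r2, $r4  regs=(0,2,6,6,2)

6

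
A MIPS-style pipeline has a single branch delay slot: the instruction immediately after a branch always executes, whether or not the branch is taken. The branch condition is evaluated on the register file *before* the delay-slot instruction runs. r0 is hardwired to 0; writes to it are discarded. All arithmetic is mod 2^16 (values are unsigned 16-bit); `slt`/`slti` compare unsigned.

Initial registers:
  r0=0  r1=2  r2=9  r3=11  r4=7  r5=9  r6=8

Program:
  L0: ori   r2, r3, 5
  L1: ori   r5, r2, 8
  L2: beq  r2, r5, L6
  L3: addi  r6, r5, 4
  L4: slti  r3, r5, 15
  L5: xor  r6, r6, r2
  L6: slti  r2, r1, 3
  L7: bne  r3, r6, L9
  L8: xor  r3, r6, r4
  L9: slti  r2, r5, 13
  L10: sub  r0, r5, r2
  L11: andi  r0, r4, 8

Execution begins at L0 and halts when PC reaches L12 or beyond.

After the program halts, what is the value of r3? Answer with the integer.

20

[0] ori   r2, r3, 5  →  {r0:0, r1:2, r2:15, r3:11, r4:7, r5:9, r6:8}
[1] ori   r5, r2, 8  →  {r0:0, r1:2, r2:15, r3:11, r4:7, r5:15, r6:8}
[2] beq  r2, r5, L6  →  {r0:0, r1:2, r2:15, r3:11, r4:7, r5:15, r6:8}  ⟨branch taken⟩
[3] addi  r6, r5, 4  →  {r0:0, r1:2, r2:15, r3:11, r4:7, r5:15, r6:19}
[6] slti  r2, r1, 3  →  {r0:0, r1:2, r2:1, r3:11, r4:7, r5:15, r6:19}
[7] bne  r3, r6, L9  →  {r0:0, r1:2, r2:1, r3:11, r4:7, r5:15, r6:19}  ⟨branch taken⟩
[8] xor  r3, r6, r4  →  {r0:0, r1:2, r2:1, r3:20, r4:7, r5:15, r6:19}
[9] slti  r2, r5, 13  →  {r0:0, r1:2, r2:0, r3:20, r4:7, r5:15, r6:19}
[10] sub  r0, r5, r2  →  {r0:0, r1:2, r2:0, r3:20, r4:7, r5:15, r6:19}
[11] andi  r0, r4, 8  →  {r0:0, r1:2, r2:0, r3:20, r4:7, r5:15, r6:19}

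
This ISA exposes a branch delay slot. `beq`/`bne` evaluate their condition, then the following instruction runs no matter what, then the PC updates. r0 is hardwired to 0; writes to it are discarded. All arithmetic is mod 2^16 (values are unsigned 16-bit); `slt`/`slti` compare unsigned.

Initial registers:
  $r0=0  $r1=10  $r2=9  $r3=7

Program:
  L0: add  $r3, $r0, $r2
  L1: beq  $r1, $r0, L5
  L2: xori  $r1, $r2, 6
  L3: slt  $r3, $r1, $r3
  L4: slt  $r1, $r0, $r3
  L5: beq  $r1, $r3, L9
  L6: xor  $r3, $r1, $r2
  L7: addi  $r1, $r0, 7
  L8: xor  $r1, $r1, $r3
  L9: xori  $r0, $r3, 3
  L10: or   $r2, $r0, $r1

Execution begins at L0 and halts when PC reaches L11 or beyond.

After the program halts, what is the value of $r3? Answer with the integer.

  step pc=0: add  $r3, $r0, $r2  regs=(0,10,9,9)
  step pc=1: beq  $r1, $r0, L5  cond=F  regs=(0,10,9,9)
  step pc=2: xori  $r1, $r2, 6  regs=(0,15,9,9)
  step pc=3: slt  $r3, $r1, $r3  regs=(0,15,9,0)
  step pc=4: slt  $r1, $r0, $r3  regs=(0,0,9,0)
  step pc=5: beq  $r1, $r3, L9  cond=T  regs=(0,0,9,0)
  step pc=6: xor  $r3, $r1, $r2  regs=(0,0,9,9)
  step pc=9: xori  $r0, $r3, 3  regs=(0,0,9,9)
  step pc=10: or   $r2, $r0, $r1  regs=(0,0,0,9)

9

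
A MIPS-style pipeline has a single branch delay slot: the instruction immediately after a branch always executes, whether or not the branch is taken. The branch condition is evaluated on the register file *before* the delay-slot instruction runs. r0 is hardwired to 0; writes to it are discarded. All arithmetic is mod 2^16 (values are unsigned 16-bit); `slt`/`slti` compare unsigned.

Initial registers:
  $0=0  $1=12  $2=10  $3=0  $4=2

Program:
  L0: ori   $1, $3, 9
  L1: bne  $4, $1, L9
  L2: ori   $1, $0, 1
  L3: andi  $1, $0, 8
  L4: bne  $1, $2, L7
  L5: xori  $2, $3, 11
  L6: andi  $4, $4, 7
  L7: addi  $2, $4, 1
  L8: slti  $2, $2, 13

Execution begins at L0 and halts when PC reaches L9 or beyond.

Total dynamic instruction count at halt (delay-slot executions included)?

3

PC=0  ori   $1, $3, 9        | $0=0 $1=9 $2=10 $3=0 $4=2
PC=1  bne  $4, $1, L9        | $0=0 $1=9 $2=10 $3=0 $4=2  [TAKEN]
PC=2  ori   $1, $0, 1        | $0=0 $1=1 $2=10 $3=0 $4=2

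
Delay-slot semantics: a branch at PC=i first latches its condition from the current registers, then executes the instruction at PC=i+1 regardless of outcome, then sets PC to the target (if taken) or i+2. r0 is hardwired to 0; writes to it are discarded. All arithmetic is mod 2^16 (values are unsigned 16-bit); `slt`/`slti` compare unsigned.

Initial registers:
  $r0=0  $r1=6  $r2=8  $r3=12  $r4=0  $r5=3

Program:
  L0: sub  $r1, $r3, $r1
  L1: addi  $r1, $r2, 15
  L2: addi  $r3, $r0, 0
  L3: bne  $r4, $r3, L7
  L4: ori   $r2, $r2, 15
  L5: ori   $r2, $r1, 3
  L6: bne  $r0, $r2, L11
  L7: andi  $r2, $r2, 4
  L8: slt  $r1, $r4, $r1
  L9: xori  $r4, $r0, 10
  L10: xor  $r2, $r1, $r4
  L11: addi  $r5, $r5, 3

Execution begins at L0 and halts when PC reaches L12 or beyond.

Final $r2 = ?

4

  step pc=0: sub  $r1, $r3, $r1  regs=(0,6,8,12,0,3)
  step pc=1: addi  $r1, $r2, 15  regs=(0,23,8,12,0,3)
  step pc=2: addi  $r3, $r0, 0  regs=(0,23,8,0,0,3)
  step pc=3: bne  $r4, $r3, L7  cond=F  regs=(0,23,8,0,0,3)
  step pc=4: ori   $r2, $r2, 15  regs=(0,23,15,0,0,3)
  step pc=5: ori   $r2, $r1, 3  regs=(0,23,23,0,0,3)
  step pc=6: bne  $r0, $r2, L11  cond=T  regs=(0,23,23,0,0,3)
  step pc=7: andi  $r2, $r2, 4  regs=(0,23,4,0,0,3)
  step pc=11: addi  $r5, $r5, 3  regs=(0,23,4,0,0,6)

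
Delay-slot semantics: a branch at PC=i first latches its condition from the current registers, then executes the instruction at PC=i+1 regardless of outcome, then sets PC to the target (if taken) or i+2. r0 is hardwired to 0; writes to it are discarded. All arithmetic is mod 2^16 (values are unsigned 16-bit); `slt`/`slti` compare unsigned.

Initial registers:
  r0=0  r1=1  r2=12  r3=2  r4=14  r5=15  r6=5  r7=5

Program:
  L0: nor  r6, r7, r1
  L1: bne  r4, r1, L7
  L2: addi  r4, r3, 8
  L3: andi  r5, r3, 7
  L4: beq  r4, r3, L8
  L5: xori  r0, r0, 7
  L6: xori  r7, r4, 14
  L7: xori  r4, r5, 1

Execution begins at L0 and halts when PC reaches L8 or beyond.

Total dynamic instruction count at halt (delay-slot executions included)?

[0] nor  r6, r7, r1  →  {r0:0, r1:1, r2:12, r3:2, r4:14, r5:15, r6:65530, r7:5}
[1] bne  r4, r1, L7  →  {r0:0, r1:1, r2:12, r3:2, r4:14, r5:15, r6:65530, r7:5}  ⟨branch taken⟩
[2] addi  r4, r3, 8  →  {r0:0, r1:1, r2:12, r3:2, r4:10, r5:15, r6:65530, r7:5}
[7] xori  r4, r5, 1  →  {r0:0, r1:1, r2:12, r3:2, r4:14, r5:15, r6:65530, r7:5}

4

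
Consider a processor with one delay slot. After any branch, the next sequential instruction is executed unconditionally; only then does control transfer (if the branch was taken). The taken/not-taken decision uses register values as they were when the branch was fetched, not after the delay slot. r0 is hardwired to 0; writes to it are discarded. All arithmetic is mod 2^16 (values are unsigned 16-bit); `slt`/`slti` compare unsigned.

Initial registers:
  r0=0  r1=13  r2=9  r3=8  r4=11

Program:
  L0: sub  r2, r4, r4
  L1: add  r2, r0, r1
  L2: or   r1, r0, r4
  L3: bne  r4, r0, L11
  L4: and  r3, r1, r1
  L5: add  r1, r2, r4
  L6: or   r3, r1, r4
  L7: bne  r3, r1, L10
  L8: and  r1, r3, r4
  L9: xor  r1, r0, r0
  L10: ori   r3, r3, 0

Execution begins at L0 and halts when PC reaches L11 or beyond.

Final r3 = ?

#0 sub  r2, r4, r4 ; 0/13/0/8/11
#1 add  r2, r0, r1 ; 0/13/13/8/11
#2 or   r1, r0, r4 ; 0/11/13/8/11
#3 bne  r4, r0, L11 ; 0/11/13/8/11 ; →target
#4 and  r3, r1, r1 ; 0/11/13/11/11

11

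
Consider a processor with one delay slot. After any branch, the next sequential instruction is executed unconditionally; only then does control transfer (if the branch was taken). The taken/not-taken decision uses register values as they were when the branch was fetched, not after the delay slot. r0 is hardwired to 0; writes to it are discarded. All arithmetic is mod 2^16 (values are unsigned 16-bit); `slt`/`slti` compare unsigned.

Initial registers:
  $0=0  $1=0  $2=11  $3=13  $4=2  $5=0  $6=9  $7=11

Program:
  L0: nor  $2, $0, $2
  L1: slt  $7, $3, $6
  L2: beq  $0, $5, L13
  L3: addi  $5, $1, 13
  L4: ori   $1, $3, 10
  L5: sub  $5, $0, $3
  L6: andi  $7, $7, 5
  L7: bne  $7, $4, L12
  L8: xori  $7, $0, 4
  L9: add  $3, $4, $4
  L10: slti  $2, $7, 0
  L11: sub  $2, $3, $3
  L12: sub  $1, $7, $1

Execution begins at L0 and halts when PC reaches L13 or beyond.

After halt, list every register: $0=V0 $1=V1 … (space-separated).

$0=0 $1=0 $2=65524 $3=13 $4=2 $5=13 $6=9 $7=0

  step pc=0: nor  $2, $0, $2  regs=(0,0,65524,13,2,0,9,11)
  step pc=1: slt  $7, $3, $6  regs=(0,0,65524,13,2,0,9,0)
  step pc=2: beq  $0, $5, L13  cond=T  regs=(0,0,65524,13,2,0,9,0)
  step pc=3: addi  $5, $1, 13  regs=(0,0,65524,13,2,13,9,0)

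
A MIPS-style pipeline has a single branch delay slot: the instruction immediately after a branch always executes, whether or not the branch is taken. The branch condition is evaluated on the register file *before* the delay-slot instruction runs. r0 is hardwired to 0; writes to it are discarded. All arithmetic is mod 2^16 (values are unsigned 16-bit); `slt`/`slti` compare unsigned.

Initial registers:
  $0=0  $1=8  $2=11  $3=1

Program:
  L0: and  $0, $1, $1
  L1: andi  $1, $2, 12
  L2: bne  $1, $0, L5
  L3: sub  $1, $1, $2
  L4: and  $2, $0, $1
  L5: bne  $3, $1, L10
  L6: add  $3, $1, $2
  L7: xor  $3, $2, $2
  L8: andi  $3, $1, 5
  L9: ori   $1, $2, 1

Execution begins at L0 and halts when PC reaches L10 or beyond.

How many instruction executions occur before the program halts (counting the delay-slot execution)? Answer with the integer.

6

  step pc=0: and  $0, $1, $1  regs=(0,8,11,1)
  step pc=1: andi  $1, $2, 12  regs=(0,8,11,1)
  step pc=2: bne  $1, $0, L5  cond=T  regs=(0,8,11,1)
  step pc=3: sub  $1, $1, $2  regs=(0,65533,11,1)
  step pc=5: bne  $3, $1, L10  cond=T  regs=(0,65533,11,1)
  step pc=6: add  $3, $1, $2  regs=(0,65533,11,8)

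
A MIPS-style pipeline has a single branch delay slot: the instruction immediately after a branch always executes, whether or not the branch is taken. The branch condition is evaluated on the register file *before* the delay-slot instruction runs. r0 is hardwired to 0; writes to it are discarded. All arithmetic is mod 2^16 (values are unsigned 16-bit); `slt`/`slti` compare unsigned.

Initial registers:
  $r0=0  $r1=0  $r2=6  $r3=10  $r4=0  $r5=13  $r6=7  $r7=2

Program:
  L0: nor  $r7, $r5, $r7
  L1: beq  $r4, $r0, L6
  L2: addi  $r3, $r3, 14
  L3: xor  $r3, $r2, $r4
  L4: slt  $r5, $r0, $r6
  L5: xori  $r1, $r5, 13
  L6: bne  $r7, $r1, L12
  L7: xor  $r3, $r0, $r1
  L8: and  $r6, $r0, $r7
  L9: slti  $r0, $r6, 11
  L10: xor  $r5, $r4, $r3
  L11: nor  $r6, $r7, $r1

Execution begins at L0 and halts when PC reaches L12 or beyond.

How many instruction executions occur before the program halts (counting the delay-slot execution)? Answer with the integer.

  step pc=0: nor  $r7, $r5, $r7  regs=(0,0,6,10,0,13,7,65520)
  step pc=1: beq  $r4, $r0, L6  cond=T  regs=(0,0,6,10,0,13,7,65520)
  step pc=2: addi  $r3, $r3, 14  regs=(0,0,6,24,0,13,7,65520)
  step pc=6: bne  $r7, $r1, L12  cond=T  regs=(0,0,6,24,0,13,7,65520)
  step pc=7: xor  $r3, $r0, $r1  regs=(0,0,6,0,0,13,7,65520)

5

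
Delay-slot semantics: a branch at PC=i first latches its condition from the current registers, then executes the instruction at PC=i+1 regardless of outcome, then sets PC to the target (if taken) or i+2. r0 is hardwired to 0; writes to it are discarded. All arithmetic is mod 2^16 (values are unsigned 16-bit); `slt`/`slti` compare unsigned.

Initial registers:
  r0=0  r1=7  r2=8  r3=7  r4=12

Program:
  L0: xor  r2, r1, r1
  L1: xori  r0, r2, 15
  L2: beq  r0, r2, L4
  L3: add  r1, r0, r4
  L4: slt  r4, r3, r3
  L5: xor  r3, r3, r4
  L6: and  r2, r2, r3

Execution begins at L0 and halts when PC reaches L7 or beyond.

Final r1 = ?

12

PC=0  xor  r2, r1, r1        | r0=0 r1=7 r2=0 r3=7 r4=12
PC=1  xori  r0, r2, 15       | r0=0 r1=7 r2=0 r3=7 r4=12
PC=2  beq  r0, r2, L4        | r0=0 r1=7 r2=0 r3=7 r4=12  [TAKEN]
PC=3  add  r1, r0, r4        | r0=0 r1=12 r2=0 r3=7 r4=12
PC=4  slt  r4, r3, r3        | r0=0 r1=12 r2=0 r3=7 r4=0
PC=5  xor  r3, r3, r4        | r0=0 r1=12 r2=0 r3=7 r4=0
PC=6  and  r2, r2, r3        | r0=0 r1=12 r2=0 r3=7 r4=0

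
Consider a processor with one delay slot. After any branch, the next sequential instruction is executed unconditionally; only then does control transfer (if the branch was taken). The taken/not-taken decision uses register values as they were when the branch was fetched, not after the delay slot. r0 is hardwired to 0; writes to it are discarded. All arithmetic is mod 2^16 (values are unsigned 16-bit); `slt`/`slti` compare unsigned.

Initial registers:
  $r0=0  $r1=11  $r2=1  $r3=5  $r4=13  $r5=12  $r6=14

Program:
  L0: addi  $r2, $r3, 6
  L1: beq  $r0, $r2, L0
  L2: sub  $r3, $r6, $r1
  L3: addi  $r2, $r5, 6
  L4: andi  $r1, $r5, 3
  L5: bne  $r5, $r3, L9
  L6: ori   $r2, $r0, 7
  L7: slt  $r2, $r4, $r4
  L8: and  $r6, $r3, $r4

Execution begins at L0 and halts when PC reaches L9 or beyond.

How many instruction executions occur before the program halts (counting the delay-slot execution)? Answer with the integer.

7

  step pc=0: addi  $r2, $r3, 6  regs=(0,11,11,5,13,12,14)
  step pc=1: beq  $r0, $r2, L0  cond=F  regs=(0,11,11,5,13,12,14)
  step pc=2: sub  $r3, $r6, $r1  regs=(0,11,11,3,13,12,14)
  step pc=3: addi  $r2, $r5, 6  regs=(0,11,18,3,13,12,14)
  step pc=4: andi  $r1, $r5, 3  regs=(0,0,18,3,13,12,14)
  step pc=5: bne  $r5, $r3, L9  cond=T  regs=(0,0,18,3,13,12,14)
  step pc=6: ori   $r2, $r0, 7  regs=(0,0,7,3,13,12,14)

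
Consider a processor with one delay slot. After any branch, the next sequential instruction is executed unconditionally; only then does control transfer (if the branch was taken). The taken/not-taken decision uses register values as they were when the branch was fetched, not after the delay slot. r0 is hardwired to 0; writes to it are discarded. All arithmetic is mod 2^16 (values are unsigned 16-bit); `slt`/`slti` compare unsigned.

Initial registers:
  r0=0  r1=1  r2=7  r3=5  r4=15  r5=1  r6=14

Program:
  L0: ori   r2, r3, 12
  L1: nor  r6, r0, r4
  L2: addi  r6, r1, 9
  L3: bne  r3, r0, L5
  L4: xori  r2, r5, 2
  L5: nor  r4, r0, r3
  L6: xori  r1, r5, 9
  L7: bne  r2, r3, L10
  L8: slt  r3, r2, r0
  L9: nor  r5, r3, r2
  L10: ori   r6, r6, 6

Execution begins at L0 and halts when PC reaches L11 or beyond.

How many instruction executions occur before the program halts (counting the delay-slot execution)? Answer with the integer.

10

PC=0  ori   r2, r3, 12       | r0=0 r1=1 r2=13 r3=5 r4=15 r5=1 r6=14
PC=1  nor  r6, r0, r4        | r0=0 r1=1 r2=13 r3=5 r4=15 r5=1 r6=65520
PC=2  addi  r6, r1, 9        | r0=0 r1=1 r2=13 r3=5 r4=15 r5=1 r6=10
PC=3  bne  r3, r0, L5        | r0=0 r1=1 r2=13 r3=5 r4=15 r5=1 r6=10  [TAKEN]
PC=4  xori  r2, r5, 2        | r0=0 r1=1 r2=3 r3=5 r4=15 r5=1 r6=10
PC=5  nor  r4, r0, r3        | r0=0 r1=1 r2=3 r3=5 r4=65530 r5=1 r6=10
PC=6  xori  r1, r5, 9        | r0=0 r1=8 r2=3 r3=5 r4=65530 r5=1 r6=10
PC=7  bne  r2, r3, L10       | r0=0 r1=8 r2=3 r3=5 r4=65530 r5=1 r6=10  [TAKEN]
PC=8  slt  r3, r2, r0        | r0=0 r1=8 r2=3 r3=0 r4=65530 r5=1 r6=10
PC=10 ori   r6, r6, 6        | r0=0 r1=8 r2=3 r3=0 r4=65530 r5=1 r6=14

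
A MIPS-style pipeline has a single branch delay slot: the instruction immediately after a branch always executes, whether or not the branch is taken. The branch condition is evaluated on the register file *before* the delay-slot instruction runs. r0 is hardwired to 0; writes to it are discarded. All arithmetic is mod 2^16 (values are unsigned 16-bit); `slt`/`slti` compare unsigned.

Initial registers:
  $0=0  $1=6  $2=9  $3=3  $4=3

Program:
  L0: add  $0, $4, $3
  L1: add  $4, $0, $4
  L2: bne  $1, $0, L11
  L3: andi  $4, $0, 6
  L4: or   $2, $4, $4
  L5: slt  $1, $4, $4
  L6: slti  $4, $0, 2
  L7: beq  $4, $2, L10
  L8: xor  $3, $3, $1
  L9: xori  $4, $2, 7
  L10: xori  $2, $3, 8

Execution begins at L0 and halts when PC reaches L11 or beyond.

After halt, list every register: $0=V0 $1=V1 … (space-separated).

  step pc=0: add  $0, $4, $3  regs=(0,6,9,3,3)
  step pc=1: add  $4, $0, $4  regs=(0,6,9,3,3)
  step pc=2: bne  $1, $0, L11  cond=T  regs=(0,6,9,3,3)
  step pc=3: andi  $4, $0, 6  regs=(0,6,9,3,0)

$0=0 $1=6 $2=9 $3=3 $4=0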